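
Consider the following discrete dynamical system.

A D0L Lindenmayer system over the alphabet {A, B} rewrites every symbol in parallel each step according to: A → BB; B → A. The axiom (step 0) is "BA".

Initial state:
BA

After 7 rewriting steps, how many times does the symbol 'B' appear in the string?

[0] BA
[1] ABB
[2] BBAA
[3] AABBBB
[4] BBBBAAAA
[5] AAAABBBBBBBB
[6] BBBBBBBBAAAAAAAA
[7] AAAAAAAABBBBBBBBBBBBBBBB

16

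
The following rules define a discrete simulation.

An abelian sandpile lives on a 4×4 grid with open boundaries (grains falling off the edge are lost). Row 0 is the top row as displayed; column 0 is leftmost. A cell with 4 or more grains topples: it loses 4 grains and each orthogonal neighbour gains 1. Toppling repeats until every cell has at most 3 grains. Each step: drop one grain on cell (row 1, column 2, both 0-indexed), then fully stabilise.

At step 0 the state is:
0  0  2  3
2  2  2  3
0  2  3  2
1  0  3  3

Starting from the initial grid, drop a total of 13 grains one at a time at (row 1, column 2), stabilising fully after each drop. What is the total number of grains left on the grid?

29

step 0: 0  0  2  3
2  2  2  3
0  2  3  2
1  0  3  3
step 1: 0  0  2  3
2  2  3  3
0  2  3  2
1  0  3  3
step 2: 0  1  0  1
2  3  3  2
0  3  2  1
1  1  1  1
step 3: 0  2  1  1
3  1  2  3
1  1  0  2
1  2  2  1
step 4: 0  2  1  1
3  1  3  3
1  1  0  2
1  2  2  1
step 5: 0  2  2  2
3  2  1  0
1  1  1  3
1  2  2  1
step 6: 0  2  2  2
3  2  2  0
1  1  1  3
1  2  2  1
step 7: 0  2  2  2
3  2  3  0
1  1  1  3
1  2  2  1
step 8: 0  2  3  2
3  3  0  1
1  1  2  3
1  2  2  1
step 9: 0  2  3  2
3  3  1  1
1  1  2  3
1  2  2  1
step 10: 0  2  3  2
3  3  2  1
1  1  2  3
1  2  2  1
step 11: 0  2  3  2
3  3  3  1
1  1  2  3
1  2  2  1
step 12: 2  0  1  3
0  2  2  2
2  2  3  3
1  2  2  1
step 13: 2  0  1  3
0  2  3  2
2  2  3  3
1  2  2  1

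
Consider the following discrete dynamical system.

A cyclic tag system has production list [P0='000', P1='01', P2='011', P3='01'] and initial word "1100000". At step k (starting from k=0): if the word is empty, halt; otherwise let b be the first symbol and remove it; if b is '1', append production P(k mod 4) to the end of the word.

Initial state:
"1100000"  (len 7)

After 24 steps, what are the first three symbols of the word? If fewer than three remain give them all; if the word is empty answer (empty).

01

k=0  "1100000"  (len 7)
k=1  "100000000"  (len 9)
k=2  "0000000001"  (len 10)
k=3  "000000001"  (len 9)
k=4  "00000001"  (len 8)
k=5  "0000001"  (len 7)
k=6  "000001"  (len 6)
k=7  "00001"  (len 5)
k=8  "0001"  (len 4)
k=9  "001"  (len 3)
k=10  "01"  (len 2)
k=11  "1"  (len 1)
k=12  "01"  (len 2)
k=13  "1"  (len 1)
k=14  "01"  (len 2)
k=15  "1"  (len 1)
k=16  "01"  (len 2)
k=17  "1"  (len 1)
k=18  "01"  (len 2)
k=19  "1"  (len 1)
k=20  "01"  (len 2)
k=21  "1"  (len 1)
k=22  "01"  (len 2)
k=23  "1"  (len 1)
k=24  "01"  (len 2)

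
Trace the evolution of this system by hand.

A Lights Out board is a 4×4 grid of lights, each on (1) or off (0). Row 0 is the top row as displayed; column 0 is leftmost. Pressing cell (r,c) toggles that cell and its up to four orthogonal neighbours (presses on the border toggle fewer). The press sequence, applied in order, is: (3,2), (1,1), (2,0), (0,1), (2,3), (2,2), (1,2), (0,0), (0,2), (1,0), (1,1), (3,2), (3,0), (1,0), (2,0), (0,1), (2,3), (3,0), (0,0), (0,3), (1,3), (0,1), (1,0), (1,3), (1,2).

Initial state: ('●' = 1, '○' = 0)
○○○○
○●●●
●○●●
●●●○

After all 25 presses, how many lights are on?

t=0: ○○○○
○●●●
●○●●
●●●○
t=1: ○○○○
○●●●
●○○●
●○○●
t=2: ○●○○
●○○●
●●○●
●○○●
t=3: ○●○○
○○○●
○○○●
○○○●
t=4: ●○●○
○●○●
○○○●
○○○●
t=5: ●○●○
○●○○
○○●○
○○○○
t=6: ●○●○
○●●○
○●○●
○○●○
t=7: ●○○○
○○○●
○●●●
○○●○
t=8: ○●○○
●○○●
○●●●
○○●○
t=9: ○○●●
●○●●
○●●●
○○●○
t=10: ●○●●
○●●●
●●●●
○○●○
t=11: ●●●●
●○○●
●○●●
○○●○
t=12: ●●●●
●○○●
●○○●
○●○●
t=13: ●●●●
●○○●
○○○●
●○○●
t=14: ○●●●
○●○●
●○○●
●○○●
t=15: ○●●●
●●○●
○●○●
○○○●
t=16: ●○○●
●○○●
○●○●
○○○●
t=17: ●○○●
●○○○
○●●○
○○○○
t=18: ●○○●
●○○○
●●●○
●●○○
t=19: ○●○●
○○○○
●●●○
●●○○
t=20: ○●●○
○○○●
●●●○
●●○○
t=21: ○●●●
○○●○
●●●●
●●○○
t=22: ●○○●
○●●○
●●●●
●●○○
t=23: ○○○●
●○●○
○●●●
●●○○
t=24: ○○○○
●○○●
○●●○
●●○○
t=25: ○○●○
●●●○
○●○○
●●○○

7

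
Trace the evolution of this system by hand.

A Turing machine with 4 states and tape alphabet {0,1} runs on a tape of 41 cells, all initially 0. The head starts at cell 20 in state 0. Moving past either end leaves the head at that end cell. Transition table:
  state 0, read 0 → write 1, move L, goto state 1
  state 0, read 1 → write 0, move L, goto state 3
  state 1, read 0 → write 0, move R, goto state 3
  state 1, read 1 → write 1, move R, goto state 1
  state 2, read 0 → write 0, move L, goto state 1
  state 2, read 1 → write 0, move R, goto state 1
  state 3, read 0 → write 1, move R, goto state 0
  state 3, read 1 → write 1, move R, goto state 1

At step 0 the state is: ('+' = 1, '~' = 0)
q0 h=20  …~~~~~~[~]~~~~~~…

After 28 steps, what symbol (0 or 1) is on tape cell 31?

1

k=0  q0 h=20  …~~~~~~[~]~~~~~~…
k=1  q1 h=19  …~~~~~~[~]+~~~~~…
k=2  q3 h=20  …~~~~~~[+]~~~~~~…
k=3  q1 h=21  …~~~~~+[~]~~~~~~…
k=4  q3 h=22  …~~~~+~[~]~~~~~~…
k=5  q0 h=23  …~~~+~+[~]~~~~~~…
k=6  q1 h=22  …~~~~+~[+]+~~~~~…
k=7  q1 h=23  …~~~+~+[+]~~~~~~…
k=8  q1 h=24  …~~+~++[~]~~~~~~…
k=9  q3 h=25  …~+~++~[~]~~~~~~…
k=10  q0 h=26  …+~++~+[~]~~~~~~…
k=11  q1 h=25  …~+~++~[+]+~~~~~…
k=12  q1 h=26  …+~++~+[+]~~~~~~…
k=13  q1 h=27  …~++~++[~]~~~~~~…
k=14  q3 h=28  …++~++~[~]~~~~~~…
k=15  q0 h=29  …+~++~+[~]~~~~~~…
k=16  q1 h=28  …++~++~[+]+~~~~~…
k=17  q1 h=29  …+~++~+[+]~~~~~~…
k=18  q1 h=30  …~++~++[~]~~~~~~…
k=19  q3 h=31  …++~++~[~]~~~~~~…
k=20  q0 h=32  …+~++~+[~]~~~~~~…
k=21  q1 h=31  …++~++~[+]+~~~~~…
k=22  q1 h=32  …+~++~+[+]~~~~~~…
k=23  q1 h=33  …~++~++[~]~~~~~~…
k=24  q3 h=34  …++~++~[~]~~~~~~|
k=25  q0 h=35  …+~++~+[~]~~~~~|
k=26  q1 h=34  …++~++~[+]+~~~~~|
k=27  q1 h=35  …+~++~+[+]~~~~~|
k=28  q1 h=36  …~++~++[~]~~~~|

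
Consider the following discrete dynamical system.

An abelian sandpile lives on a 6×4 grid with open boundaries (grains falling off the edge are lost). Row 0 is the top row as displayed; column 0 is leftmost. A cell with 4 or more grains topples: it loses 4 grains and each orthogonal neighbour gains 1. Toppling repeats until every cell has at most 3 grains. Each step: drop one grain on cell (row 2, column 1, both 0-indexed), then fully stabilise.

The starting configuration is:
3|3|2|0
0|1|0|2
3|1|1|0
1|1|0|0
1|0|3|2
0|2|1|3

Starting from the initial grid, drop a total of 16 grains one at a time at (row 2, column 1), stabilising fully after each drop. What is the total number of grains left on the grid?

t=0: 3|3|2|0
0|1|0|2
3|1|1|0
1|1|0|0
1|0|3|2
0|2|1|3
t=1: 3|3|2|0
0|1|0|2
3|2|1|0
1|1|0|0
1|0|3|2
0|2|1|3
t=2: 3|3|2|0
0|1|0|2
3|3|1|0
1|1|0|0
1|0|3|2
0|2|1|3
t=3: 3|3|2|0
1|2|0|2
0|1|2|0
2|2|0|0
1|0|3|2
0|2|1|3
t=4: 3|3|2|0
1|2|0|2
0|2|2|0
2|2|0|0
1|0|3|2
0|2|1|3
t=5: 3|3|2|0
1|2|0|2
0|3|2|0
2|2|0|0
1|0|3|2
0|2|1|3
t=6: 3|3|2|0
1|3|0|2
1|0|3|0
2|3|0|0
1|0|3|2
0|2|1|3
t=7: 3|3|2|0
1|3|0|2
1|1|3|0
2|3|0|0
1|0|3|2
0|2|1|3
t=8: 3|3|2|0
1|3|0|2
1|2|3|0
2|3|0|0
1|0|3|2
0|2|1|3
t=9: 3|3|2|0
1|3|0|2
1|3|3|0
2|3|0|0
1|0|3|2
0|2|1|3
t=10: 0|1|3|0
3|1|2|2
2|3|0|1
3|0|2|0
1|1|3|2
0|2|1|3
t=11: 0|1|3|0
3|2|2|2
3|0|1|1
3|1|2|0
1|1|3|2
0|2|1|3
t=12: 0|1|3|0
3|2|2|2
3|1|1|1
3|1|2|0
1|1|3|2
0|2|1|3
t=13: 0|1|3|0
3|2|2|2
3|2|1|1
3|1|2|0
1|1|3|2
0|2|1|3
t=14: 0|1|3|0
3|2|2|2
3|3|1|1
3|1|2|0
1|1|3|2
0|2|1|3
t=15: 1|2|3|0
1|0|3|2
2|2|2|1
0|3|2|0
2|1|3|2
0|2|1|3
t=16: 1|2|3|0
1|0|3|2
2|3|2|1
0|3|2|0
2|1|3|2
0|2|1|3

39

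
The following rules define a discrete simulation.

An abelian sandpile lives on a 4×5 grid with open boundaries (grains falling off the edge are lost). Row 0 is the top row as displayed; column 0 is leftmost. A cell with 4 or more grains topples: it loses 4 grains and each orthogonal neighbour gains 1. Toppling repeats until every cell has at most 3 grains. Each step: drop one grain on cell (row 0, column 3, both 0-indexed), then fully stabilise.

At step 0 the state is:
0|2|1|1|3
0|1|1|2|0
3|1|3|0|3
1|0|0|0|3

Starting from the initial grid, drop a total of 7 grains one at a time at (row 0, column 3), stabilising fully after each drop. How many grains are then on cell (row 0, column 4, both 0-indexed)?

1

[0] 0|2|1|1|3
0|1|1|2|0
3|1|3|0|3
1|0|0|0|3
[1] 0|2|1|2|3
0|1|1|2|0
3|1|3|0|3
1|0|0|0|3
[2] 0|2|1|3|3
0|1|1|2|0
3|1|3|0|3
1|0|0|0|3
[3] 0|2|2|1|0
0|1|1|3|1
3|1|3|0|3
1|0|0|0|3
[4] 0|2|2|2|0
0|1|1|3|1
3|1|3|0|3
1|0|0|0|3
[5] 0|2|2|3|0
0|1|1|3|1
3|1|3|0|3
1|0|0|0|3
[6] 0|2|3|1|1
0|1|2|0|2
3|1|3|1|3
1|0|0|0|3
[7] 0|2|3|2|1
0|1|2|0|2
3|1|3|1|3
1|0|0|0|3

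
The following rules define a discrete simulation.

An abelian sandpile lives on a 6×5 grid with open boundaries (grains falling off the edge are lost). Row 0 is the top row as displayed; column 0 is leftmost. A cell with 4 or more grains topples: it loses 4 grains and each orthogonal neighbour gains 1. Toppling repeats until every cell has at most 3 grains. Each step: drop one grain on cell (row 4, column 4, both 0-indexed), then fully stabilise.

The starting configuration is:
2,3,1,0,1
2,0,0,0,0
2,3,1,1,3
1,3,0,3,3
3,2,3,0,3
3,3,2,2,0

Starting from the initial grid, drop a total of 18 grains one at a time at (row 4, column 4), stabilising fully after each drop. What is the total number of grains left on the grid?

51

k=0  2,3,1,0,1
2,0,0,0,0
2,3,1,1,3
1,3,0,3,3
3,2,3,0,3
3,3,2,2,0
k=1  2,3,1,0,1
2,0,0,0,1
2,3,1,3,0
1,3,1,0,2
3,2,3,2,1
3,3,2,2,1
k=2  2,3,1,0,1
2,0,0,0,1
2,3,1,3,0
1,3,1,0,2
3,2,3,2,2
3,3,2,2,1
k=3  2,3,1,0,1
2,0,0,0,1
2,3,1,3,0
1,3,1,0,2
3,2,3,2,3
3,3,2,2,1
k=4  2,3,1,0,1
2,0,0,0,1
2,3,1,3,0
1,3,1,0,3
3,2,3,3,0
3,3,2,2,2
k=5  2,3,1,0,1
2,0,0,0,1
2,3,1,3,0
1,3,1,0,3
3,2,3,3,1
3,3,2,2,2
k=6  2,3,1,0,1
2,0,0,0,1
2,3,1,3,0
1,3,1,0,3
3,2,3,3,2
3,3,2,2,2
k=7  2,3,1,0,1
2,0,0,0,1
2,3,1,3,0
1,3,1,0,3
3,2,3,3,3
3,3,2,2,2
k=8  2,3,1,0,1
2,0,0,0,1
2,3,1,3,1
1,3,2,2,0
3,3,0,1,2
3,3,3,3,3
k=9  2,3,1,0,1
2,0,0,0,1
2,3,1,3,1
1,3,2,2,0
3,3,0,1,3
3,3,3,3,3
k=10  2,3,1,0,1
2,1,0,0,1
3,0,2,3,1
3,1,3,2,1
1,2,2,3,1
1,2,1,1,1
k=11  2,3,1,0,1
2,1,0,0,1
3,0,2,3,1
3,1,3,2,1
1,2,2,3,2
1,2,1,1,1
k=12  2,3,1,0,1
2,1,0,0,1
3,0,2,3,1
3,1,3,2,1
1,2,2,3,3
1,2,1,1,1
k=13  2,3,1,0,1
2,1,0,0,1
3,0,2,3,1
3,1,3,3,2
1,2,3,0,1
1,2,1,2,2
k=14  2,3,1,0,1
2,1,0,0,1
3,0,2,3,1
3,1,3,3,2
1,2,3,0,2
1,2,1,2,2
k=15  2,3,1,0,1
2,1,0,0,1
3,0,2,3,1
3,1,3,3,2
1,2,3,0,3
1,2,1,2,2
k=16  2,3,1,0,1
2,1,0,0,1
3,0,2,3,1
3,1,3,3,3
1,2,3,1,0
1,2,1,2,3
k=17  2,3,1,0,1
2,1,0,0,1
3,0,2,3,1
3,1,3,3,3
1,2,3,1,1
1,2,1,2,3
k=18  2,3,1,0,1
2,1,0,0,1
3,0,2,3,1
3,1,3,3,3
1,2,3,1,2
1,2,1,2,3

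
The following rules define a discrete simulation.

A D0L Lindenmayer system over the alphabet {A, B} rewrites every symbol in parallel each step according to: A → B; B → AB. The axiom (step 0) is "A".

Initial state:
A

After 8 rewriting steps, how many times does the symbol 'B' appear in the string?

21

0) A
1) B
2) AB
3) BAB
4) ABBAB
5) BABABBAB
6) ABBABBABABBAB
7) BABABBABABBABBABABBAB
8) ABBABBABABBABBABABBABABBABBABABBAB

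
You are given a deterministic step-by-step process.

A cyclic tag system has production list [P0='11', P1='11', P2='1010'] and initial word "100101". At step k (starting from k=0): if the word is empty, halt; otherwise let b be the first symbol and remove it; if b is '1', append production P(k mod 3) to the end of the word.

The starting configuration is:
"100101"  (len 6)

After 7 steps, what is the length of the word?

9

[0] "100101"  (len 6)
[1] "0010111"  (len 7)
[2] "010111"  (len 6)
[3] "10111"  (len 5)
[4] "011111"  (len 6)
[5] "11111"  (len 5)
[6] "11111010"  (len 8)
[7] "111101011"  (len 9)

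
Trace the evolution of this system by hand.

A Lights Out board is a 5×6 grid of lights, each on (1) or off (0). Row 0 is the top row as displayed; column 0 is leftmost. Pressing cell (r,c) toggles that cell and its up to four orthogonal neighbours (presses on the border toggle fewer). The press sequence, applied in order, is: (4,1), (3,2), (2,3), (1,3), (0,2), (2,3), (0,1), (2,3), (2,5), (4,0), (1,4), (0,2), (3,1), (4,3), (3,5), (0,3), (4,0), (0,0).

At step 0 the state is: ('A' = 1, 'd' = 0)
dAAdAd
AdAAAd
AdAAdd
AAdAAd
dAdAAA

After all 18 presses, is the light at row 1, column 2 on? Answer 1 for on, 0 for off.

0

[0] dAAdAd
AdAAAd
AdAAdd
AAdAAd
dAdAAA
[1] dAAdAd
AdAAAd
AdAAdd
AddAAd
AdAAAA
[2] dAAdAd
AdAAAd
AddAdd
AAAdAd
AddAAA
[3] dAAdAd
AdAdAd
AdAdAd
AAAAAd
AddAAA
[4] dAAAAd
AddAdd
AdAAAd
AAAAAd
AddAAA
[5] ddddAd
AdAAdd
AdAAAd
AAAAAd
AddAAA
[6] ddddAd
AdAddd
Addddd
AAAdAd
AddAAA
[7] AAAdAd
AAAddd
Addddd
AAAdAd
AddAAA
[8] AAAdAd
AAAAdd
AdAAAd
AAAAAd
AddAAA
[9] AAAdAd
AAAAdA
AdAAdA
AAAAAA
AddAAA
[10] AAAdAd
AAAAdA
AdAAdA
dAAAAA
dAdAAA
[11] AAAddd
AAAdAd
AdAAAA
dAAAAA
dAdAAA
[12] AddAdd
AAddAd
AdAAAA
dAAAAA
dAdAAA
[13] AddAdd
AAddAd
AAAAAA
AddAAA
dddAAA
[14] AddAdd
AAddAd
AAAAAA
AdddAA
ddAddA
[15] AddAdd
AAddAd
AAAAAd
Addddd
ddAddd
[16] AdAdAd
AAdAAd
AAAAAd
Addddd
ddAddd
[17] AdAdAd
AAdAAd
AAAAAd
dddddd
AAAddd
[18] dAAdAd
dAdAAd
AAAAAd
dddddd
AAAddd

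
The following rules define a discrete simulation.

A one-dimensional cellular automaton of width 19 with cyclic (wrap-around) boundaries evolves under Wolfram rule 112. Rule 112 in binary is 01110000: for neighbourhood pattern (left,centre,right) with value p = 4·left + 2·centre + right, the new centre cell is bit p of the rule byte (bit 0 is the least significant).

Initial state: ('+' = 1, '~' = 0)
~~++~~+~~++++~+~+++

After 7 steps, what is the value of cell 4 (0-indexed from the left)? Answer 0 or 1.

gen 0: ~~++~~+~~++++~+~+++
gen 1: +~~++~~+~~~~++~+~~+
gen 2: ++~~++~~+~~~~++~+~~
gen 3: ~++~~++~~+~~~~++~+~
gen 4: ~~++~~++~~+~~~~++~+
gen 5: +~~++~~++~~+~~~~++~
gen 6: ~+~~++~~++~~+~~~~++
gen 7: +~+~~++~~++~~+~~~~+

0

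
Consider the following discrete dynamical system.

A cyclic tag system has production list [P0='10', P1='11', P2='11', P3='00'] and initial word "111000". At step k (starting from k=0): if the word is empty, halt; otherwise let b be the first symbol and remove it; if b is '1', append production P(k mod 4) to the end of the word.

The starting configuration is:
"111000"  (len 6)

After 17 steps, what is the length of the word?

13

0) "111000"  (len 6)
1) "1100010"  (len 7)
2) "10001011"  (len 8)
3) "000101111"  (len 9)
4) "00101111"  (len 8)
5) "0101111"  (len 7)
6) "101111"  (len 6)
7) "0111111"  (len 7)
8) "111111"  (len 6)
9) "1111110"  (len 7)
10) "11111011"  (len 8)
11) "111101111"  (len 9)
12) "1110111100"  (len 10)
13) "11011110010"  (len 11)
14) "101111001011"  (len 12)
15) "0111100101111"  (len 13)
16) "111100101111"  (len 12)
17) "1110010111110"  (len 13)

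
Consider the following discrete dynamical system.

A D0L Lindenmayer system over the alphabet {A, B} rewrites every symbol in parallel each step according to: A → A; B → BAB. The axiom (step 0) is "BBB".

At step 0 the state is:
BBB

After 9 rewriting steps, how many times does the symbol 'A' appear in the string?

1533

[0] BBB
[1] BABBABBAB
[2] BABABABBABABABBABABAB
[3] BABABABABABABABBABABABABABABABBABABABABABABAB
[4] BABABABABABABABABABABABABABABABBABABABABABABABABABABABABABABABBABABABABABABABABABABABABABABAB
[5] BABABABABABABABABABABABABABABABABABABABABABABABABABABABABA…ABABABABABABABABABABABABABABABABABABABABABABABABABABABABAB  (len 189)
[6] BABABABABABABABABABABABABABABABABABABABABABABABABABABABABA…ABABABABABABABABABABABABABABABABABABABABABABABABABABABABAB  (len 381)
[7] BABABABABABABABABABABABABABABABABABABABABABABABABABABABABA…ABABABABABABABABABABABABABABABABABABABABABABABABABABABABAB  (len 765)
[8] BABABABABABABABABABABABABABABABABABABABABABABABABABABABABA…ABABABABABABABABABABABABABABABABABABABABABABABABABABABABAB  (len 1533)
[9] BABABABABABABABABABABABABABABABABABABABABABABABABABABABABA…ABABABABABABABABABABABABABABABABABABABABABABABABABABABABAB  (len 3069)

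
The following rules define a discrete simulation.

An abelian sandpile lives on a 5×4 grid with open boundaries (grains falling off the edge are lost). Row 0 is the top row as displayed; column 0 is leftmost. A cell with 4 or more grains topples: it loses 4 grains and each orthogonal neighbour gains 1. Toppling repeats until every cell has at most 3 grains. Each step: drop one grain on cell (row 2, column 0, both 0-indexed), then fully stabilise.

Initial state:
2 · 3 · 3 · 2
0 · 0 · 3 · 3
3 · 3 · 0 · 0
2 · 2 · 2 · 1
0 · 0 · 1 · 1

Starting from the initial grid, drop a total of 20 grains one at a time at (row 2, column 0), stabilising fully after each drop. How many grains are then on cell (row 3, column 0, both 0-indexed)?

2

k=0  2 · 3 · 3 · 2
0 · 0 · 3 · 3
3 · 3 · 0 · 0
2 · 2 · 2 · 1
0 · 0 · 1 · 1
k=1  2 · 3 · 3 · 2
1 · 1 · 3 · 3
1 · 0 · 1 · 0
3 · 3 · 2 · 1
0 · 0 · 1 · 1
k=2  2 · 3 · 3 · 2
1 · 1 · 3 · 3
2 · 0 · 1 · 0
3 · 3 · 2 · 1
0 · 0 · 1 · 1
k=3  2 · 3 · 3 · 2
1 · 1 · 3 · 3
3 · 0 · 1 · 0
3 · 3 · 2 · 1
0 · 0 · 1 · 1
k=4  2 · 3 · 3 · 2
2 · 1 · 3 · 3
1 · 2 · 1 · 0
1 · 0 · 3 · 1
1 · 1 · 1 · 1
k=5  2 · 3 · 3 · 2
2 · 1 · 3 · 3
2 · 2 · 1 · 0
1 · 0 · 3 · 1
1 · 1 · 1 · 1
k=6  2 · 3 · 3 · 2
2 · 1 · 3 · 3
3 · 2 · 1 · 0
1 · 0 · 3 · 1
1 · 1 · 1 · 1
k=7  2 · 3 · 3 · 2
3 · 1 · 3 · 3
0 · 3 · 1 · 0
2 · 0 · 3 · 1
1 · 1 · 1 · 1
k=8  2 · 3 · 3 · 2
3 · 1 · 3 · 3
1 · 3 · 1 · 0
2 · 0 · 3 · 1
1 · 1 · 1 · 1
k=9  2 · 3 · 3 · 2
3 · 1 · 3 · 3
2 · 3 · 1 · 0
2 · 0 · 3 · 1
1 · 1 · 1 · 1
k=10  2 · 3 · 3 · 2
3 · 1 · 3 · 3
3 · 3 · 1 · 0
2 · 0 · 3 · 1
1 · 1 · 1 · 1
k=11  3 · 3 · 3 · 2
0 · 3 · 3 · 3
2 · 0 · 2 · 0
3 · 1 · 3 · 1
1 · 1 · 1 · 1
k=12  3 · 3 · 3 · 2
0 · 3 · 3 · 3
3 · 0 · 2 · 0
3 · 1 · 3 · 1
1 · 1 · 1 · 1
k=13  3 · 3 · 3 · 2
1 · 3 · 3 · 3
1 · 1 · 2 · 0
0 · 2 · 3 · 1
2 · 1 · 1 · 1
k=14  3 · 3 · 3 · 2
1 · 3 · 3 · 3
2 · 1 · 2 · 0
0 · 2 · 3 · 1
2 · 1 · 1 · 1
k=15  3 · 3 · 3 · 2
1 · 3 · 3 · 3
3 · 1 · 2 · 0
0 · 2 · 3 · 1
2 · 1 · 1 · 1
k=16  3 · 3 · 3 · 2
2 · 3 · 3 · 3
0 · 2 · 2 · 0
1 · 2 · 3 · 1
2 · 1 · 1 · 1
k=17  3 · 3 · 3 · 2
2 · 3 · 3 · 3
1 · 2 · 2 · 0
1 · 2 · 3 · 1
2 · 1 · 1 · 1
k=18  3 · 3 · 3 · 2
2 · 3 · 3 · 3
2 · 2 · 2 · 0
1 · 2 · 3 · 1
2 · 1 · 1 · 1
k=19  3 · 3 · 3 · 2
2 · 3 · 3 · 3
3 · 2 · 2 · 0
1 · 2 · 3 · 1
2 · 1 · 1 · 1
k=20  3 · 3 · 3 · 2
3 · 3 · 3 · 3
0 · 3 · 2 · 0
2 · 2 · 3 · 1
2 · 1 · 1 · 1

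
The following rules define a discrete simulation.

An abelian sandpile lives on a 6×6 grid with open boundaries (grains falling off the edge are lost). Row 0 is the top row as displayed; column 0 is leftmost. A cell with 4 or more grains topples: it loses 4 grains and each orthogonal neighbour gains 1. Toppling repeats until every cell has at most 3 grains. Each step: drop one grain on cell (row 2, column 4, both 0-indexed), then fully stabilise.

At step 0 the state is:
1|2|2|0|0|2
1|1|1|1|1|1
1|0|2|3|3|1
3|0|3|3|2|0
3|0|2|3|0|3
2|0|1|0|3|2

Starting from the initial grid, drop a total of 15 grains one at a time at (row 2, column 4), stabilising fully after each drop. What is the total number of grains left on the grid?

[0] 1|2|2|0|0|2
1|1|1|1|1|1
1|0|2|3|3|1
3|0|3|3|2|0
3|0|2|3|0|3
2|0|1|0|3|2
[1] 1|2|2|0|0|2
1|1|2|2|2|1
1|1|0|2|2|2
3|1|2|3|0|1
3|1|0|1|2|3
2|0|2|1|3|2
[2] 1|2|2|0|0|2
1|1|2|2|2|1
1|1|0|2|3|2
3|1|2|3|0|1
3|1|0|1|2|3
2|0|2|1|3|2
[3] 1|2|2|0|0|2
1|1|2|2|3|1
1|1|0|3|0|3
3|1|2|3|1|1
3|1|0|1|2|3
2|0|2|1|3|2
[4] 1|2|2|0|0|2
1|1|2|2|3|1
1|1|0|3|1|3
3|1|2|3|1|1
3|1|0|1|2|3
2|0|2|1|3|2
[5] 1|2|2|0|0|2
1|1|2|2|3|1
1|1|0|3|2|3
3|1|2|3|1|1
3|1|0|1|2|3
2|0|2|1|3|2
[6] 1|2|2|0|0|2
1|1|2|2|3|1
1|1|0|3|3|3
3|1|2|3|1|1
3|1|0|1|2|3
2|0|2|1|3|2
[7] 1|2|2|1|1|2
1|1|3|0|1|3
1|1|1|2|3|0
3|1|3|0|3|2
3|1|0|2|2|3
2|0|2|1|3|2
[8] 1|2|2|1|1|2
1|1|3|0|2|3
1|1|1|3|1|1
3|1|3|1|0|3
3|1|0|2|3|3
2|0|2|1|3|2
[9] 1|2|2|1|1|2
1|1|3|0|2|3
1|1|1|3|2|1
3|1|3|1|0|3
3|1|0|2|3|3
2|0|2|1|3|2
[10] 1|2|2|1|1|2
1|1|3|0|2|3
1|1|1|3|3|1
3|1|3|1|0|3
3|1|0|2|3|3
2|0|2|1|3|2
[11] 1|2|2|1|1|2
1|1|3|1|3|3
1|1|2|0|1|2
3|1|3|2|1|3
3|1|0|2|3|3
2|0|2|1|3|2
[12] 1|2|2|1|1|2
1|1|3|1|3|3
1|1|2|0|2|2
3|1|3|2|1|3
3|1|0|2|3|3
2|0|2|1|3|2
[13] 1|2|2|1|1|2
1|1|3|1|3|3
1|1|2|0|3|2
3|1|3|2|1|3
3|1|0|2|3|3
2|0|2|1|3|2
[14] 1|2|2|1|2|3
1|1|3|2|1|1
1|1|2|1|3|1
3|1|3|3|0|2
3|1|0|3|2|2
2|0|2|2|1|0
[15] 1|2|2|1|2|3
1|1|3|2|2|1
1|1|2|2|0|2
3|1|3|3|1|2
3|1|0|3|2|2
2|0|2|2|1|0

60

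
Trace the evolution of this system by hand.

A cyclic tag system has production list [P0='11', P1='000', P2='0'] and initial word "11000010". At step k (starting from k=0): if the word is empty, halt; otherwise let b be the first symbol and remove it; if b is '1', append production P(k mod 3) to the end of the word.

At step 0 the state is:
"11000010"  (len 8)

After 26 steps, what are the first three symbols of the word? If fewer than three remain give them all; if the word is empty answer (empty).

(empty)

t=0: "11000010"  (len 8)
t=1: "100001011"  (len 9)
t=2: "00001011000"  (len 11)
t=3: "0001011000"  (len 10)
t=4: "001011000"  (len 9)
t=5: "01011000"  (len 8)
t=6: "1011000"  (len 7)
t=7: "01100011"  (len 8)
t=8: "1100011"  (len 7)
t=9: "1000110"  (len 7)
t=10: "00011011"  (len 8)
t=11: "0011011"  (len 7)
t=12: "011011"  (len 6)
t=13: "11011"  (len 5)
t=14: "1011000"  (len 7)
t=15: "0110000"  (len 7)
t=16: "110000"  (len 6)
t=17: "10000000"  (len 8)
t=18: "00000000"  (len 8)
t=19: "0000000"  (len 7)
t=20: "000000"  (len 6)
t=21: "00000"  (len 5)
t=22: "0000"  (len 4)
t=23: "000"  (len 3)
t=24: "00"  (len 2)
t=25: "0"  (len 1)
t=26: (halted — word empty)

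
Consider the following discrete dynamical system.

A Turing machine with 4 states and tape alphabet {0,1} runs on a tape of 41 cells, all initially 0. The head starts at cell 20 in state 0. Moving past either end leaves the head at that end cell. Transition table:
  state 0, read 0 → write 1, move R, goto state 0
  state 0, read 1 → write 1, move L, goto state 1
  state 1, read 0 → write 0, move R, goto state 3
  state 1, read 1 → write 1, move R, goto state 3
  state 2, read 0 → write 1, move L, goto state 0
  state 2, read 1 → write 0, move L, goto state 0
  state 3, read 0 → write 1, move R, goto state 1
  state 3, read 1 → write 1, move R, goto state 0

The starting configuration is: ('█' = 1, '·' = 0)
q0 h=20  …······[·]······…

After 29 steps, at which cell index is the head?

k=0  q0 h=20  …······[·]······…
k=1  q0 h=21  …·····█[·]······…
k=2  q0 h=22  …····██[·]······…
k=3  q0 h=23  …···███[·]······…
k=4  q0 h=24  …··████[·]······…
k=5  q0 h=25  …·█████[·]······…
k=6  q0 h=26  …██████[·]······…
k=7  q0 h=27  …██████[·]······…
k=8  q0 h=28  …██████[·]······…
k=9  q0 h=29  …██████[·]······…
k=10  q0 h=30  …██████[·]······…
k=11  q0 h=31  …██████[·]······…
k=12  q0 h=32  …██████[·]······…
k=13  q0 h=33  …██████[·]······…
k=14  q0 h=34  …██████[·]······|
k=15  q0 h=35  …██████[·]·····|
k=16  q0 h=36  …██████[·]····|
k=17  q0 h=37  …██████[·]···|
k=18  q0 h=38  …██████[·]··|
k=19  q0 h=39  …██████[·]·|
k=20  q0 h=40  …██████[·]|
k=21  q0 h=40  …██████[█]|
k=22  q1 h=39  …██████[█]█|
k=23  q3 h=40  …██████[█]|
k=24  q0 h=40  …██████[█]|
k=25  q1 h=39  …██████[█]█|
k=26  q3 h=40  …██████[█]|
k=27  q0 h=40  …██████[█]|
k=28  q1 h=39  …██████[█]█|
k=29  q3 h=40  …██████[█]|

40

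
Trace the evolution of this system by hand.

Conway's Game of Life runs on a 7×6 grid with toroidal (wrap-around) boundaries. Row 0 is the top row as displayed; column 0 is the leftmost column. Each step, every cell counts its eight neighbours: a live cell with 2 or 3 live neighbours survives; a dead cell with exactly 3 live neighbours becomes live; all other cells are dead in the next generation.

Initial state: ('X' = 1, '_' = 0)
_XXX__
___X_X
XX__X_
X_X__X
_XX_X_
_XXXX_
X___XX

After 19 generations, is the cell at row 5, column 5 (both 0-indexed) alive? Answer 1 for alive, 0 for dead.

0

t=0: _XXX__
___X_X
XX__X_
X_X__X
_XX_X_
_XXXX_
X___XX
t=1: _XXX__
___X_X
_XXXX_
__X_X_
____X_
______
X____X
t=2: _XXX_X
X_____
_X___X
_XX_XX
___X__
_____X
XXX___
t=3: ___X_X
____XX
_XX_XX
_XXXXX
X_XX_X
XXX___
___XXX
t=4: X__X__
__X___
_X____
______
______
______
_X_X_X
t=5: XX_XX_
_XX___
______
______
______
______
X_X_X_
t=6: X___X_
XXXX__
______
______
______
______
X_X_X_
t=7: X___X_
XXXX_X
_XX___
______
______
______
_X_X__
t=8: ____X_
___XXX
___X__
______
______
______
______
t=9: ___XXX
___X_X
___X__
______
______
______
______
t=10: ___X_X
__XX_X
____X_
______
______
______
____X_
t=11: __XX_X
__XX_X
___XX_
______
______
______
____X_
t=12: __X__X
_____X
__XXX_
______
______
______
___XX_
t=13: ___X_X
__X__X
___XX_
___X__
______
______
___XX_
t=14: __XX_X
__X__X
__XXX_
___XX_
______
______
___XX_
t=15: __X__X
_X___X
__X__X
__X_X_
______
______
__XXX_
t=16: XXX__X
_XX_XX
XXXXXX
___X__
______
___X__
__XXX_
t=17: ______
______
______
XX_X_X
______
__XXX_
X___XX
t=18: _____X
______
X_____
X_____
XX___X
___XX_
____XX
t=19: ____XX
______
______
______
XX__XX
___X__
___X_X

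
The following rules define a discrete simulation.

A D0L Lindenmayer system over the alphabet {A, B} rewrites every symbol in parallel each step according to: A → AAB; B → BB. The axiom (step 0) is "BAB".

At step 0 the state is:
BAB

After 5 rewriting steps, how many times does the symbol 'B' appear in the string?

144

[0] BAB
[1] BBAABBB
[2] BBBBAABAABBBBBBB
[3] BBBBBBBBAABAABBBAABAABBBBBBBBBBBBBBB
[4] BBBBBBBBBBBBBBBBAABAABBBAABAABBBBBBBAABAABBBAABAABBBBBBBBBBBBBBBBBBBBBBBBBBBBBBB
[5] BBBBBBBBBBBBBBBBBBBBBBBBBBBBBBBBAABAABBBAABAABBBBBBBAABAAB…BBBBBBBBBBBBBBBBBBBBBBBBBBBBBBBBBBBBBBBBBBBBBBBBBBBBBBBBBB  (len 176)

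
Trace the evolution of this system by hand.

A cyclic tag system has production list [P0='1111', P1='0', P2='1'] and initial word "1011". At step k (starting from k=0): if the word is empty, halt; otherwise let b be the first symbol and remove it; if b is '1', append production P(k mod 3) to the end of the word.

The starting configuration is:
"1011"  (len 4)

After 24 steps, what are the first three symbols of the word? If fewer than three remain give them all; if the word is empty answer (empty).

101

k=0  "1011"  (len 4)
k=1  "0111111"  (len 7)
k=2  "111111"  (len 6)
k=3  "111111"  (len 6)
k=4  "111111111"  (len 9)
k=5  "111111110"  (len 9)
k=6  "111111101"  (len 9)
k=7  "111111011111"  (len 12)
k=8  "111110111110"  (len 12)
k=9  "111101111101"  (len 12)
k=10  "111011111011111"  (len 15)
k=11  "110111110111110"  (len 15)
k=12  "101111101111101"  (len 15)
k=13  "011111011111011111"  (len 18)
k=14  "11111011111011111"  (len 17)
k=15  "11110111110111111"  (len 17)
k=16  "11101111101111111111"  (len 20)
k=17  "11011111011111111110"  (len 20)
k=18  "10111110111111111101"  (len 20)
k=19  "01111101111111111011111"  (len 23)
k=20  "1111101111111111011111"  (len 22)
k=21  "1111011111111110111111"  (len 22)
k=22  "1110111111111101111111111"  (len 25)
k=23  "1101111111111011111111110"  (len 25)
k=24  "1011111111110111111111101"  (len 25)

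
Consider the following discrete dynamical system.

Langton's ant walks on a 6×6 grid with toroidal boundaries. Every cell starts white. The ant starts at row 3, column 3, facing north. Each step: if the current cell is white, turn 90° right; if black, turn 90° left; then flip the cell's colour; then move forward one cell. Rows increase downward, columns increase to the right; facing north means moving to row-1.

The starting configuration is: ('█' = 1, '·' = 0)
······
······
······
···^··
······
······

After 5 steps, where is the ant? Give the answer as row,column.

3,2

0) ······
······
······
···^··
······
······
1) ······
······
······
···█>·
······
······
2) ······
······
······
···██·
····v·
······
3) ······
······
······
···██·
···<█·
······
4) ······
······
······
···^█·
···██·
······
5) ······
······
······
··<·█·
···██·
······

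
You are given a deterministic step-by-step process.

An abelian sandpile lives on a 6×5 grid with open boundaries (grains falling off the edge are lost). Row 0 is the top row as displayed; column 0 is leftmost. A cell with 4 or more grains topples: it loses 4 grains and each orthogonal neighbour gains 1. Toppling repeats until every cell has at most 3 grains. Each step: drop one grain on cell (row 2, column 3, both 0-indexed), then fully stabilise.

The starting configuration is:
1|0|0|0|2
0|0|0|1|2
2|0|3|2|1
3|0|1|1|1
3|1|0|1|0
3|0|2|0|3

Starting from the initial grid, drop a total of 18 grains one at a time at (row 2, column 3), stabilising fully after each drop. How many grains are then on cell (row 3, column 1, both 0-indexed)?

gen 0: 1|0|0|0|2
0|0|0|1|2
2|0|3|2|1
3|0|1|1|1
3|1|0|1|0
3|0|2|0|3
gen 1: 1|0|0|0|2
0|0|0|1|2
2|0|3|3|1
3|0|1|1|1
3|1|0|1|0
3|0|2|0|3
gen 2: 1|0|0|0|2
0|0|1|2|2
2|1|0|1|2
3|0|2|2|1
3|1|0|1|0
3|0|2|0|3
gen 3: 1|0|0|0|2
0|0|1|2|2
2|1|0|2|2
3|0|2|2|1
3|1|0|1|0
3|0|2|0|3
gen 4: 1|0|0|0|2
0|0|1|2|2
2|1|0|3|2
3|0|2|2|1
3|1|0|1|0
3|0|2|0|3
gen 5: 1|0|0|0|2
0|0|1|3|2
2|1|1|0|3
3|0|2|3|1
3|1|0|1|0
3|0|2|0|3
gen 6: 1|0|0|0|2
0|0|1|3|2
2|1|1|1|3
3|0|2|3|1
3|1|0|1|0
3|0|2|0|3
gen 7: 1|0|0|0|2
0|0|1|3|2
2|1|1|2|3
3|0|2|3|1
3|1|0|1|0
3|0|2|0|3
gen 8: 1|0|0|0|2
0|0|1|3|2
2|1|1|3|3
3|0|2|3|1
3|1|0|1|0
3|0|2|0|3
gen 9: 1|0|0|1|3
0|0|2|1|0
2|1|2|3|1
3|0|3|0|3
3|1|0|2|0
3|0|2|0|3
gen 10: 1|0|0|1|3
0|0|2|2|0
2|1|3|0|2
3|0|3|1|3
3|1|0|2|0
3|0|2|0|3
gen 11: 1|0|0|1|3
0|0|2|2|0
2|1|3|1|2
3|0|3|1|3
3|1|0|2|0
3|0|2|0|3
gen 12: 1|0|0|1|3
0|0|2|2|0
2|1|3|2|2
3|0|3|1|3
3|1|0|2|0
3|0|2|0|3
gen 13: 1|0|0|1|3
0|0|2|2|0
2|1|3|3|2
3|0|3|1|3
3|1|0|2|0
3|0|2|0|3
gen 14: 1|0|0|1|3
0|0|3|3|0
2|2|1|1|3
3|1|0|3|3
3|1|1|2|0
3|0|2|0|3
gen 15: 1|0|0|1|3
0|0|3|3|0
2|2|1|2|3
3|1|0|3|3
3|1|1|2|0
3|0|2|0|3
gen 16: 1|0|0|1|3
0|0|3|3|0
2|2|1|3|3
3|1|0|3|3
3|1|1|2|0
3|0|2|0|3
gen 17: 1|0|1|2|3
0|1|0|1|2
2|2|3|3|1
3|1|1|1|1
3|1|1|3|1
3|0|2|0|3
gen 18: 1|0|1|2|3
0|1|1|2|2
2|3|0|1|2
3|1|2|2|1
3|1|1|3|1
3|0|2|0|3

1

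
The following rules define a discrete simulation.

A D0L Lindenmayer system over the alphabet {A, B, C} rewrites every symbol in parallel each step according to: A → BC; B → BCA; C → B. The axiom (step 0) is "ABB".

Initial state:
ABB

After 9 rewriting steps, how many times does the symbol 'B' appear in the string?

step 0: ABB
step 1: BCBCABCA
step 2: BCABBCABBCBCABBC
step 3: BCABBCBCABCABBCBCABCABBCABBCBCABCAB
step 4: BCABBCBCABCABBCABBCBCABBCBCABCABBCABBCBCABBCBCABCABBCBCABCABBCABBCBCABBCBCA
step 5: BCABBCBCABCABBCABBCBCABBCBCABCABBCBCABCABBCABBCBCABCABBCAB…ABBCBCABCABBCABBCBCABBCBCABCABBCBCABCABBCABBCBCABCABBCABBC  (len 161)
step 6: BCABBCBCABCABBCABBCBCABBCBCABCABBCBCABCABBCABBCBCABCABBCAB…ABBCABBCBCABBCBCABCABBCBCABCABBCABBCBCABBCBCABCABBCBCABCAB  (len 346)
step 7: BCABBCBCABCABBCABBCBCABBCBCABCABBCBCABCABBCABBCBCABCABBCAB…ABBCBCABCABBCABBCBCABCABBCABBCBCABBCBCABCABBCABBCBCABBCBCA  (len 743)
step 8: BCABBCBCABCABBCABBCBCABBCBCABCABBCBCABCABBCABBCBCABCABBCAB…ABBCBCABCABBCABBCBCABBCBCABCABBCBCABCABBCABBCBCABCABBCABBC  (len 1596)
step 9: BCABBCBCABCABBCABBCBCABBCBCABCABBCBCABCABBCABBCBCABCABBCAB…ABBCABBCBCABBCBCABCABBCBCABCABBCABBCBCABBCBCABCABBCBCABCAB  (len 3428)

1596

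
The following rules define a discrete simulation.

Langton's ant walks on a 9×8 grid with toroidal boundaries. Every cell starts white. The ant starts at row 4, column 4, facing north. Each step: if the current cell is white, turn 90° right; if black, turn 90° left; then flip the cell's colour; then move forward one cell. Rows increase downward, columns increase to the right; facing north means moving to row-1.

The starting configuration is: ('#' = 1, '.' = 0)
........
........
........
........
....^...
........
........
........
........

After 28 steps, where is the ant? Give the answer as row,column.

6,2

gen 0: ........
........
........
........
....^...
........
........
........
........
gen 1: ........
........
........
........
....#>..
........
........
........
........
gen 2: ........
........
........
........
....##..
.....v..
........
........
........
gen 3: ........
........
........
........
....##..
....<#..
........
........
........
gen 4: ........
........
........
........
....^#..
....##..
........
........
........
gen 5: ........
........
........
........
...<.#..
....##..
........
........
........
gen 6: ........
........
........
...^....
...#.#..
....##..
........
........
........
gen 7: ........
........
........
...#>...
...#.#..
....##..
........
........
........
gen 8: ........
........
........
...##...
...#v#..
....##..
........
........
........
gen 9: ........
........
........
...##...
...<##..
....##..
........
........
........
gen 10: ........
........
........
...##...
....##..
...v##..
........
........
........
gen 11: ........
........
........
...##...
....##..
..<###..
........
........
........
gen 12: ........
........
........
...##...
..^.##..
..####..
........
........
........
gen 13: ........
........
........
...##...
..#>##..
..####..
........
........
........
gen 14: ........
........
........
...##...
..####..
..#v##..
........
........
........
gen 15: ........
........
........
...##...
..####..
..#.>#..
........
........
........
gen 16: ........
........
........
...##...
..##^#..
..#..#..
........
........
........
gen 17: ........
........
........
...##...
..#<.#..
..#..#..
........
........
........
gen 18: ........
........
........
...##...
..#..#..
..#v.#..
........
........
........
gen 19: ........
........
........
...##...
..#..#..
..<#.#..
........
........
........
gen 20: ........
........
........
...##...
..#..#..
...#.#..
..v.....
........
........
gen 21: ........
........
........
...##...
..#..#..
...#.#..
.<#.....
........
........
gen 22: ........
........
........
...##...
..#..#..
.^.#.#..
.##.....
........
........
gen 23: ........
........
........
...##...
..#..#..
.#>#.#..
.##.....
........
........
gen 24: ........
........
........
...##...
..#..#..
.###.#..
.#v.....
........
........
gen 25: ........
........
........
...##...
..#..#..
.###.#..
.#.>....
........
........
gen 26: ........
........
........
...##...
..#..#..
.###.#..
.#.#....
...v....
........
gen 27: ........
........
........
...##...
..#..#..
.###.#..
.#.#....
..<#....
........
gen 28: ........
........
........
...##...
..#..#..
.###.#..
.#^#....
..##....
........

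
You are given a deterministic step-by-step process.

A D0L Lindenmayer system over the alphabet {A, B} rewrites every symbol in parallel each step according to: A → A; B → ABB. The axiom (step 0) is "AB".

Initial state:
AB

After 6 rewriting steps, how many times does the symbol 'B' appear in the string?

64

step 0: AB
step 1: AABB
step 2: AAABBABB
step 3: AAAABBABBAABBABB
step 4: AAAAABBABBAABBABBAAABBABBAABBABB
step 5: AAAAAABBABBAABBABBAAABBABBAABBABBAAAABBABBAABBABBAAABBABBAABBABB
step 6: AAAAAAABBABBAABBABBAAABBABBAABBABBAAAABBABBAABBABBAAABBABB…BBABBAABBABBAAABBABBAABBABBAAAABBABBAABBABBAAABBABBAABBABB  (len 128)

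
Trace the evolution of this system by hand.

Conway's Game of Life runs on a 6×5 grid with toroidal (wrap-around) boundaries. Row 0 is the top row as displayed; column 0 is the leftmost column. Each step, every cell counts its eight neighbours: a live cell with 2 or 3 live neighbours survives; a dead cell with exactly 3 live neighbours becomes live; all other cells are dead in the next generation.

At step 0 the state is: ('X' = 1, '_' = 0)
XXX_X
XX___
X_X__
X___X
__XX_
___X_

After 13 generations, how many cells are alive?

0) XXX_X
XX___
X_X__
X___X
__XX_
___X_
1) __XXX
___X_
_____
X_X_X
__XX_
X____
2) __XXX
__XXX
___XX
_XX_X
X_XX_
_X___
3) XX__X
X____
_X___
_X___
X__XX
XX___
4) ____X
____X
XX___
_XX_X
__X_X
__XX_
5) ____X
____X
_XXXX
__X_X
X___X
__X_X
6) X___X
__X_X
_XX_X
__X__
XX__X
____X
7) X___X
__X_X
XXX__
__X_X
XX_XX
_X_X_
8) XXX_X
__X_X
X_X_X
_____
_X___
_X_X_
9) ____X
__X__
XX__X
XX___
__X__
___XX
10) ____X
_X_XX
__X_X
__X_X
XXXXX
___XX
11) __X__
__X_X
_XX_X
_____
_X___
_X___
12) _XXX_
X_X__
XXX__
XXX__
_____
_XX__
13) X__X_
X___X
___XX
X_X__
X____
_X_X_

11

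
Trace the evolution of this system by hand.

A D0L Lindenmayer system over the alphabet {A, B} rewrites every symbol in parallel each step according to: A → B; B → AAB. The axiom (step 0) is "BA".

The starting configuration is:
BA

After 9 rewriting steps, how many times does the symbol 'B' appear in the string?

512

t=0: BA
t=1: AABB
t=2: BBAABAAB
t=3: AABAABBBAABBBAAB
t=4: BBAABBBAABAABAABBBAABAABAABBBAAB
t=5: AABAABBBAABAABAABBBAABBBAABBBAABAABAABBBAABBBAABBBAABAABAABBBAAB
t=6: BBAABBBAABAABAABBBAABBBAABBBAABAABAABBBAABAABAABBBAABAABAA…BAABAABAABBBAABAABAABBBAABAABAABBBAABBBAABBBAABAABAABBBAAB  (len 128)
t=7: AABAABBBAABAABAABBBAABBBAABBBAABAABAABBBAABAABAABBBAABAABA…BAABAABAABBBAABAABAABBBAABAABAABBBAABBBAABBBAABAABAABBBAAB  (len 256)
t=8: BBAABBBAABAABAABBBAABBBAABBBAABAABAABBBAABAABAABBBAABAABAA…BAABAABAABBBAABAABAABBBAABAABAABBBAABBBAABBBAABAABAABBBAAB  (len 512)
t=9: AABAABBBAABAABAABBBAABBBAABBBAABAABAABBBAABAABAABBBAABAABA…BAABAABAABBBAABAABAABBBAABAABAABBBAABBBAABBBAABAABAABBBAAB  (len 1024)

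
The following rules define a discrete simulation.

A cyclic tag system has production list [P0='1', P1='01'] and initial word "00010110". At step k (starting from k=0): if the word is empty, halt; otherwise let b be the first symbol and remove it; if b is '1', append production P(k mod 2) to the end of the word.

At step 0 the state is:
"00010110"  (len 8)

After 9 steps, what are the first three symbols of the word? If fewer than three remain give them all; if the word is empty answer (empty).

t=0: "00010110"  (len 8)
t=1: "0010110"  (len 7)
t=2: "010110"  (len 6)
t=3: "10110"  (len 5)
t=4: "011001"  (len 6)
t=5: "11001"  (len 5)
t=6: "100101"  (len 6)
t=7: "001011"  (len 6)
t=8: "01011"  (len 5)
t=9: "1011"  (len 4)

101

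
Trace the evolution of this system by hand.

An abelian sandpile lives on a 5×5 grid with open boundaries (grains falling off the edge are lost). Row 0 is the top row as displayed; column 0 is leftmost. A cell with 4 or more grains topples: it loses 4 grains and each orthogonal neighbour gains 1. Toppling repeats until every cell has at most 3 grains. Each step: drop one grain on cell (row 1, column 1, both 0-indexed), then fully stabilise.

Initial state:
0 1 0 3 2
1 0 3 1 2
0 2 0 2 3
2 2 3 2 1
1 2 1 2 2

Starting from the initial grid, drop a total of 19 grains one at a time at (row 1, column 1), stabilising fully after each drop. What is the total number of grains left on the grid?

55

0) 0 1 0 3 2
1 0 3 1 2
0 2 0 2 3
2 2 3 2 1
1 2 1 2 2
1) 0 1 0 3 2
1 1 3 1 2
0 2 0 2 3
2 2 3 2 1
1 2 1 2 2
2) 0 1 0 3 2
1 2 3 1 2
0 2 0 2 3
2 2 3 2 1
1 2 1 2 2
3) 0 1 0 3 2
1 3 3 1 2
0 2 0 2 3
2 2 3 2 1
1 2 1 2 2
4) 0 2 1 3 2
2 1 0 2 2
0 3 1 2 3
2 2 3 2 1
1 2 1 2 2
5) 0 2 1 3 2
2 2 0 2 2
0 3 1 2 3
2 2 3 2 1
1 2 1 2 2
6) 0 2 1 3 2
2 3 0 2 2
0 3 1 2 3
2 2 3 2 1
1 2 1 2 2
7) 0 3 1 3 2
3 1 1 2 2
1 0 2 2 3
2 3 3 2 1
1 2 1 2 2
8) 0 3 1 3 2
3 2 1 2 2
1 0 2 2 3
2 3 3 2 1
1 2 1 2 2
9) 0 3 1 3 2
3 3 1 2 2
1 0 2 2 3
2 3 3 2 1
1 2 1 2 2
10) 2 0 2 3 2
0 2 2 2 2
2 1 2 2 3
2 3 3 2 1
1 2 1 2 2
11) 2 0 2 3 2
0 3 2 2 2
2 1 2 2 3
2 3 3 2 1
1 2 1 2 2
12) 2 1 2 3 2
1 0 3 2 2
2 2 2 2 3
2 3 3 2 1
1 2 1 2 2
13) 2 1 2 3 2
1 1 3 2 2
2 2 2 2 3
2 3 3 2 1
1 2 1 2 2
14) 2 1 2 3 2
1 2 3 2 2
2 2 2 2 3
2 3 3 2 1
1 2 1 2 2
15) 2 1 2 3 2
1 3 3 2 2
2 2 2 2 3
2 3 3 2 1
1 2 1 2 2
16) 2 2 3 3 2
2 1 0 3 2
2 3 3 2 3
2 3 3 2 1
1 2 1 2 2
17) 2 2 3 3 2
2 2 0 3 2
2 3 3 2 3
2 3 3 2 1
1 2 1 2 2
18) 2 2 3 3 2
2 3 0 3 2
2 3 3 2 3
2 3 3 2 1
1 2 1 2 2
19) 2 3 3 3 2
3 1 2 3 2
3 2 1 3 3
3 1 1 3 1
1 3 2 2 2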